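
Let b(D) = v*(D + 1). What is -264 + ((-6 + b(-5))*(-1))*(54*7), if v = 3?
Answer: 6540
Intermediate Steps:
b(D) = 3 + 3*D (b(D) = 3*(D + 1) = 3*(1 + D) = 3 + 3*D)
-264 + ((-6 + b(-5))*(-1))*(54*7) = -264 + ((-6 + (3 + 3*(-5)))*(-1))*(54*7) = -264 + ((-6 + (3 - 15))*(-1))*378 = -264 + ((-6 - 12)*(-1))*378 = -264 - 18*(-1)*378 = -264 + 18*378 = -264 + 6804 = 6540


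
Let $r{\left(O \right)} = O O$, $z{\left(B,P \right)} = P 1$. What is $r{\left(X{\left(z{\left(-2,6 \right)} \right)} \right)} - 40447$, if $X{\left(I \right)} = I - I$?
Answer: $-40447$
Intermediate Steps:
$z{\left(B,P \right)} = P$
$X{\left(I \right)} = 0$
$r{\left(O \right)} = O^{2}$
$r{\left(X{\left(z{\left(-2,6 \right)} \right)} \right)} - 40447 = 0^{2} - 40447 = 0 - 40447 = -40447$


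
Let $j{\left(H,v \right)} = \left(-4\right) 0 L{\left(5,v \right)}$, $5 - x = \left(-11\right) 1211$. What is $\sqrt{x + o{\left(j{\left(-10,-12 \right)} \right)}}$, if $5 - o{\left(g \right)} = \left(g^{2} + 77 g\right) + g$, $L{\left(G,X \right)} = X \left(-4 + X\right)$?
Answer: $\sqrt{13331} \approx 115.46$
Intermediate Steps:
$x = 13326$ ($x = 5 - \left(-11\right) 1211 = 5 - -13321 = 5 + 13321 = 13326$)
$j{\left(H,v \right)} = 0$ ($j{\left(H,v \right)} = \left(-4\right) 0 v \left(-4 + v\right) = 0 v \left(-4 + v\right) = 0$)
$o{\left(g \right)} = 5 - g^{2} - 78 g$ ($o{\left(g \right)} = 5 - \left(\left(g^{2} + 77 g\right) + g\right) = 5 - \left(g^{2} + 78 g\right) = 5 - g^{2} - 78 g$)
$\sqrt{x + o{\left(j{\left(-10,-12 \right)} \right)}} = \sqrt{13326 - -5} = \sqrt{13326 + \left(5 - 0 + 0\right)} = \sqrt{13326 + \left(5 + 0 + 0\right)} = \sqrt{13326 + 5} = \sqrt{13331}$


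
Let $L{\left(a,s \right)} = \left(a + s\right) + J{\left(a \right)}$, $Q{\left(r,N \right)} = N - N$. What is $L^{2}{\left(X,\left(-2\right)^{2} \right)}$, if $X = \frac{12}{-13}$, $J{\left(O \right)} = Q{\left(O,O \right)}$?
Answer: $\frac{1600}{169} \approx 9.4675$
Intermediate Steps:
$Q{\left(r,N \right)} = 0$
$J{\left(O \right)} = 0$
$X = - \frac{12}{13}$ ($X = 12 \left(- \frac{1}{13}\right) = - \frac{12}{13} \approx -0.92308$)
$L{\left(a,s \right)} = a + s$ ($L{\left(a,s \right)} = \left(a + s\right) + 0 = a + s$)
$L^{2}{\left(X,\left(-2\right)^{2} \right)} = \left(- \frac{12}{13} + \left(-2\right)^{2}\right)^{2} = \left(- \frac{12}{13} + 4\right)^{2} = \left(\frac{40}{13}\right)^{2} = \frac{1600}{169}$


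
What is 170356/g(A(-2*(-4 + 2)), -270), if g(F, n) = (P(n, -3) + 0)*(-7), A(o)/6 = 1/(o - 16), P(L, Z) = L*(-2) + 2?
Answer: -85178/1897 ≈ -44.901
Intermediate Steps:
P(L, Z) = 2 - 2*L (P(L, Z) = -2*L + 2 = 2 - 2*L)
A(o) = 6/(-16 + o) (A(o) = 6/(o - 16) = 6/(-16 + o))
g(F, n) = -14 + 14*n (g(F, n) = ((2 - 2*n) + 0)*(-7) = (2 - 2*n)*(-7) = -14 + 14*n)
170356/g(A(-2*(-4 + 2)), -270) = 170356/(-14 + 14*(-270)) = 170356/(-14 - 3780) = 170356/(-3794) = 170356*(-1/3794) = -85178/1897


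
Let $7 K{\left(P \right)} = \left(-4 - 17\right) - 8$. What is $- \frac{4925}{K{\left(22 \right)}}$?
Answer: $\frac{34475}{29} \approx 1188.8$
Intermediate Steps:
$K{\left(P \right)} = - \frac{29}{7}$ ($K{\left(P \right)} = \frac{\left(-4 - 17\right) - 8}{7} = \frac{-21 - 8}{7} = \frac{1}{7} \left(-29\right) = - \frac{29}{7}$)
$- \frac{4925}{K{\left(22 \right)}} = - \frac{4925}{- \frac{29}{7}} = \left(-4925\right) \left(- \frac{7}{29}\right) = \frac{34475}{29}$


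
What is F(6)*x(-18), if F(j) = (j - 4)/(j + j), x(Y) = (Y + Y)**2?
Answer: 216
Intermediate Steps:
x(Y) = 4*Y**2 (x(Y) = (2*Y)**2 = 4*Y**2)
F(j) = (-4 + j)/(2*j) (F(j) = (-4 + j)/((2*j)) = (-4 + j)*(1/(2*j)) = (-4 + j)/(2*j))
F(6)*x(-18) = ((1/2)*(-4 + 6)/6)*(4*(-18)**2) = ((1/2)*(1/6)*2)*(4*324) = (1/6)*1296 = 216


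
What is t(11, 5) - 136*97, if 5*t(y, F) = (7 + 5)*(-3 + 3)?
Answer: -13192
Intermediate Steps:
t(y, F) = 0 (t(y, F) = ((7 + 5)*(-3 + 3))/5 = (12*0)/5 = (⅕)*0 = 0)
t(11, 5) - 136*97 = 0 - 136*97 = 0 - 13192 = -13192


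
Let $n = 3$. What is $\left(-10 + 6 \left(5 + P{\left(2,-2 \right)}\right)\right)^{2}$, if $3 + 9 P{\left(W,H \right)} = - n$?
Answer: $256$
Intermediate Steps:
$P{\left(W,H \right)} = - \frac{2}{3}$ ($P{\left(W,H \right)} = - \frac{1}{3} + \frac{\left(-1\right) 3}{9} = - \frac{1}{3} + \frac{1}{9} \left(-3\right) = - \frac{1}{3} - \frac{1}{3} = - \frac{2}{3}$)
$\left(-10 + 6 \left(5 + P{\left(2,-2 \right)}\right)\right)^{2} = \left(-10 + 6 \left(5 - \frac{2}{3}\right)\right)^{2} = \left(-10 + 6 \cdot \frac{13}{3}\right)^{2} = \left(-10 + 26\right)^{2} = 16^{2} = 256$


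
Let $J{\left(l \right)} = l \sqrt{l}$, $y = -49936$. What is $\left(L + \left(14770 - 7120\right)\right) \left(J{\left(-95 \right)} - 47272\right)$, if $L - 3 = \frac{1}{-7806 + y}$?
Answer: $- \frac{10444737172900}{28871} - \frac{41980454875 i \sqrt{95}}{57742} \approx -3.6177 \cdot 10^{8} - 7.0863 \cdot 10^{6} i$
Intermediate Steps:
$J{\left(l \right)} = l^{\frac{3}{2}}$
$L = \frac{173225}{57742}$ ($L = 3 + \frac{1}{-7806 - 49936} = 3 + \frac{1}{-57742} = 3 - \frac{1}{57742} = \frac{173225}{57742} \approx 3.0$)
$\left(L + \left(14770 - 7120\right)\right) \left(J{\left(-95 \right)} - 47272\right) = \left(\frac{173225}{57742} + \left(14770 - 7120\right)\right) \left(\left(-95\right)^{\frac{3}{2}} - 47272\right) = \left(\frac{173225}{57742} + 7650\right) \left(- 95 i \sqrt{95} - 47272\right) = \frac{441899525 \left(-47272 - 95 i \sqrt{95}\right)}{57742} = - \frac{10444737172900}{28871} - \frac{41980454875 i \sqrt{95}}{57742}$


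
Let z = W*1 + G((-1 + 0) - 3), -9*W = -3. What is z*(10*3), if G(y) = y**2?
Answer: 490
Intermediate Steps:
W = 1/3 (W = -1/9*(-3) = 1/3 ≈ 0.33333)
z = 49/3 (z = (1/3)*1 + ((-1 + 0) - 3)**2 = 1/3 + (-1 - 3)**2 = 1/3 + (-4)**2 = 1/3 + 16 = 49/3 ≈ 16.333)
z*(10*3) = 49*(10*3)/3 = (49/3)*30 = 490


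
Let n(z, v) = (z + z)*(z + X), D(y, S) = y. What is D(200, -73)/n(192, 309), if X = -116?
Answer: 25/3648 ≈ 0.0068531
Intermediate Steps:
n(z, v) = 2*z*(-116 + z) (n(z, v) = (z + z)*(z - 116) = (2*z)*(-116 + z) = 2*z*(-116 + z))
D(200, -73)/n(192, 309) = 200/((2*192*(-116 + 192))) = 200/((2*192*76)) = 200/29184 = 200*(1/29184) = 25/3648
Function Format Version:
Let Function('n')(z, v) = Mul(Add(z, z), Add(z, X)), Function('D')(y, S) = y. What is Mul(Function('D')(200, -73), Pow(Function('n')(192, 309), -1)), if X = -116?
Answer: Rational(25, 3648) ≈ 0.0068531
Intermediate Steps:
Function('n')(z, v) = Mul(2, z, Add(-116, z)) (Function('n')(z, v) = Mul(Add(z, z), Add(z, -116)) = Mul(Mul(2, z), Add(-116, z)) = Mul(2, z, Add(-116, z)))
Mul(Function('D')(200, -73), Pow(Function('n')(192, 309), -1)) = Mul(200, Pow(Mul(2, 192, Add(-116, 192)), -1)) = Mul(200, Pow(Mul(2, 192, 76), -1)) = Mul(200, Pow(29184, -1)) = Mul(200, Rational(1, 29184)) = Rational(25, 3648)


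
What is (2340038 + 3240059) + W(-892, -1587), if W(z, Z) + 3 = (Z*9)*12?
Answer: 5408698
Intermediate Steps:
W(z, Z) = -3 + 108*Z (W(z, Z) = -3 + (Z*9)*12 = -3 + (9*Z)*12 = -3 + 108*Z)
(2340038 + 3240059) + W(-892, -1587) = (2340038 + 3240059) + (-3 + 108*(-1587)) = 5580097 + (-3 - 171396) = 5580097 - 171399 = 5408698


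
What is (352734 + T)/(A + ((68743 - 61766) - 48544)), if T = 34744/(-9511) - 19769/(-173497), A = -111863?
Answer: -582051103822969/253179440836810 ≈ -2.2990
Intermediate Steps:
T = -5839956809/1650129967 (T = 34744*(-1/9511) - 19769*(-1/173497) = -34744/9511 + 19769/173497 = -5839956809/1650129967 ≈ -3.5391)
(352734 + T)/(A + ((68743 - 61766) - 48544)) = (352734 - 5839956809/1650129967)/(-111863 + ((68743 - 61766) - 48544)) = 582051103822969/(1650129967*(-111863 + (6977 - 48544))) = 582051103822969/(1650129967*(-111863 - 41567)) = (582051103822969/1650129967)/(-153430) = (582051103822969/1650129967)*(-1/153430) = -582051103822969/253179440836810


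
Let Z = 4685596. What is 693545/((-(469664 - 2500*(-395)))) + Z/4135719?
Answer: 3959374575889/6026420840916 ≈ 0.65700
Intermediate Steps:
693545/((-(469664 - 2500*(-395)))) + Z/4135719 = 693545/((-(469664 - 2500*(-395)))) + 4685596/4135719 = 693545/((-(469664 - 1*(-987500)))) + 4685596*(1/4135719) = 693545/((-(469664 + 987500))) + 4685596/4135719 = 693545/((-1*1457164)) + 4685596/4135719 = 693545/(-1457164) + 4685596/4135719 = 693545*(-1/1457164) + 4685596/4135719 = -693545/1457164 + 4685596/4135719 = 3959374575889/6026420840916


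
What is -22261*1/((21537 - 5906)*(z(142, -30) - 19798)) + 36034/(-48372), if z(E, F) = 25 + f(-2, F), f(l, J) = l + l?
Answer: -192039104977/257817995358 ≈ -0.74486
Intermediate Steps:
f(l, J) = 2*l
z(E, F) = 21 (z(E, F) = 25 + 2*(-2) = 25 - 4 = 21)
-22261*1/((21537 - 5906)*(z(142, -30) - 19798)) + 36034/(-48372) = -22261*1/((21 - 19798)*(21537 - 5906)) + 36034/(-48372) = -22261/(15631*(-19777)) + 36034*(-1/48372) = -22261/(-309134287) - 18017/24186 = -22261*(-1/309134287) - 18017/24186 = 22261/309134287 - 18017/24186 = -192039104977/257817995358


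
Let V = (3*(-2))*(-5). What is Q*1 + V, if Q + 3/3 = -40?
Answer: -11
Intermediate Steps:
Q = -41 (Q = -1 - 40 = -41)
V = 30 (V = -6*(-5) = 30)
Q*1 + V = -41*1 + 30 = -41 + 30 = -11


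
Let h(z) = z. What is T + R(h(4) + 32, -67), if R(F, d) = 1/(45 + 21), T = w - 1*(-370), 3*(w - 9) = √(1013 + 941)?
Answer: 25015/66 + √1954/3 ≈ 393.75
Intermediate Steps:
w = 9 + √1954/3 (w = 9 + √(1013 + 941)/3 = 9 + √1954/3 ≈ 23.735)
T = 379 + √1954/3 (T = (9 + √1954/3) - 1*(-370) = (9 + √1954/3) + 370 = 379 + √1954/3 ≈ 393.73)
R(F, d) = 1/66
T + R(h(4) + 32, -67) = (379 + √1954/3) + 1/66 = 25015/66 + √1954/3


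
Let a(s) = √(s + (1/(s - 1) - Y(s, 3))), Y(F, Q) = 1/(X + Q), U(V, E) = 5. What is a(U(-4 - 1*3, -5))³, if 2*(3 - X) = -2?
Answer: 143*√1001/392 ≈ 11.542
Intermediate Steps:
X = 4 (X = 3 - ½*(-2) = 3 + 1 = 4)
Y(F, Q) = 1/(4 + Q)
a(s) = √(-⅐ + s + 1/(-1 + s)) (a(s) = √(s + (1/(s - 1) - 1/(4 + 3))) = √(s + (1/(-1 + s) - 1/7)) = √(s + (1/(-1 + s) - 1*⅐)) = √(s + (1/(-1 + s) - ⅐)) = √(s + (-⅐ + 1/(-1 + s))) = √(-⅐ + s + 1/(-1 + s)))
a(U(-4 - 1*3, -5))³ = (√7*√(-1 + 7*5 + 7/(-1 + 5))/7)³ = (√7*√(-1 + 35 + 7/4)/7)³ = (√7*√(143/4)/7)³ = (√7*(√143/2)/7)³ = (√1001/14)³ = 143*√1001/392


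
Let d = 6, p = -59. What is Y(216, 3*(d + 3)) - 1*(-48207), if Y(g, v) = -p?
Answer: 48266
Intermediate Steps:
Y(g, v) = 59 (Y(g, v) = -1*(-59) = 59)
Y(216, 3*(d + 3)) - 1*(-48207) = 59 - 1*(-48207) = 59 + 48207 = 48266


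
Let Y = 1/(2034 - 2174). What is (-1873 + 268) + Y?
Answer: -224701/140 ≈ -1605.0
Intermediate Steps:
Y = -1/140 (Y = 1/(-140) = -1/140 ≈ -0.0071429)
(-1873 + 268) + Y = (-1873 + 268) - 1/140 = -1605 - 1/140 = -224701/140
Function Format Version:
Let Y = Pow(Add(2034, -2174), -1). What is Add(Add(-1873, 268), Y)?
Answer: Rational(-224701, 140) ≈ -1605.0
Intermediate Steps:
Y = Rational(-1, 140) (Y = Pow(-140, -1) = Rational(-1, 140) ≈ -0.0071429)
Add(Add(-1873, 268), Y) = Add(Add(-1873, 268), Rational(-1, 140)) = Add(-1605, Rational(-1, 140)) = Rational(-224701, 140)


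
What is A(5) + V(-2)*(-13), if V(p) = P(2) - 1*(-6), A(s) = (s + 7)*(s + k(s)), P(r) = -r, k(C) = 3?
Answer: 44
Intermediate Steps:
A(s) = (3 + s)*(7 + s) (A(s) = (s + 7)*(s + 3) = (7 + s)*(3 + s) = (3 + s)*(7 + s))
V(p) = 4 (V(p) = -1*2 - 1*(-6) = -2 + 6 = 4)
A(5) + V(-2)*(-13) = (21 + 5² + 10*5) + 4*(-13) = (21 + 25 + 50) - 52 = 96 - 52 = 44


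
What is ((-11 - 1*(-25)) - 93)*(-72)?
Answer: 5688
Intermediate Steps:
((-11 - 1*(-25)) - 93)*(-72) = ((-11 + 25) - 93)*(-72) = (14 - 93)*(-72) = -79*(-72) = 5688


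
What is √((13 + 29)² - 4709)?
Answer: I*√2945 ≈ 54.268*I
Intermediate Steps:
√((13 + 29)² - 4709) = √(42² - 4709) = √(1764 - 4709) = √(-2945) = I*√2945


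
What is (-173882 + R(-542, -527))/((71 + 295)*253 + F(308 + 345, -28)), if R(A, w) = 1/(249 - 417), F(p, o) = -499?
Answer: -29212177/15472632 ≈ -1.8880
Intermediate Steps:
R(A, w) = -1/168 (R(A, w) = 1/(-168) = -1/168)
(-173882 + R(-542, -527))/((71 + 295)*253 + F(308 + 345, -28)) = (-173882 - 1/168)/((71 + 295)*253 - 499) = -29212177/(168*(366*253 - 499)) = -29212177/(168*(92598 - 499)) = -29212177/168/92099 = -29212177/168*1/92099 = -29212177/15472632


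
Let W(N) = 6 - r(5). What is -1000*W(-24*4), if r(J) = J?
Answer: -1000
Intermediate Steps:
W(N) = 1 (W(N) = 6 - 1*5 = 6 - 5 = 1)
-1000*W(-24*4) = -1000*1 = -1000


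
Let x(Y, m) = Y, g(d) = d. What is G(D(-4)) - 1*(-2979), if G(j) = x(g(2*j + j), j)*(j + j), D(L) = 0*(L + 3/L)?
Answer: 2979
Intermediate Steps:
D(L) = 0
G(j) = 6*j² (G(j) = (2*j + j)*(j + j) = (3*j)*(2*j) = 6*j²)
G(D(-4)) - 1*(-2979) = 6*0² - 1*(-2979) = 6*0 + 2979 = 0 + 2979 = 2979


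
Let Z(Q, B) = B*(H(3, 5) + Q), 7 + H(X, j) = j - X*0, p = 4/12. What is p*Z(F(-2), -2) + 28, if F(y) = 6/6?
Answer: 86/3 ≈ 28.667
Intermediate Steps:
F(y) = 1 (F(y) = 6*(⅙) = 1)
p = ⅓ (p = 4*(1/12) = ⅓ ≈ 0.33333)
H(X, j) = -7 + j (H(X, j) = -7 + (j - X*0) = -7 + (j - 1*0) = -7 + (j + 0) = -7 + j)
Z(Q, B) = B*(-2 + Q) (Z(Q, B) = B*((-7 + 5) + Q) = B*(-2 + Q))
p*Z(F(-2), -2) + 28 = (-2*(-2 + 1))/3 + 28 = (-2*(-1))/3 + 28 = (⅓)*2 + 28 = ⅔ + 28 = 86/3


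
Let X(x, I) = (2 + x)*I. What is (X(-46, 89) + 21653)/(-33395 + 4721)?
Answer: -17737/28674 ≈ -0.61857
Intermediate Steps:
X(x, I) = I*(2 + x)
(X(-46, 89) + 21653)/(-33395 + 4721) = (89*(2 - 46) + 21653)/(-33395 + 4721) = (89*(-44) + 21653)/(-28674) = (-3916 + 21653)*(-1/28674) = 17737*(-1/28674) = -17737/28674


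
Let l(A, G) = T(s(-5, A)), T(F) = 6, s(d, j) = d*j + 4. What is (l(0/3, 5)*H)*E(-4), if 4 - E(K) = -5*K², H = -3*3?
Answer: -4536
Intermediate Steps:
s(d, j) = 4 + d*j
H = -9
l(A, G) = 6
E(K) = 4 + 5*K² (E(K) = 4 - (-5)*K² = 4 + 5*K²)
(l(0/3, 5)*H)*E(-4) = (6*(-9))*(4 + 5*(-4)²) = -54*(4 + 5*16) = -54*(4 + 80) = -54*84 = -4536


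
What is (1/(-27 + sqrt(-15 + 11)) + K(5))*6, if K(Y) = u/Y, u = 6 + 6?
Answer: 51966/3665 - 12*I/733 ≈ 14.179 - 0.016371*I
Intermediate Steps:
u = 12
K(Y) = 12/Y
(1/(-27 + sqrt(-15 + 11)) + K(5))*6 = (1/(-27 + sqrt(-15 + 11)) + 12/5)*6 = (1/(-27 + sqrt(-4)) + 12*(1/5))*6 = (1/(-27 + 2*I) + 12/5)*6 = ((-27 - 2*I)/733 + 12/5)*6 = (12/5 + (-27 - 2*I)/733)*6 = 72/5 + 6*(-27 - 2*I)/733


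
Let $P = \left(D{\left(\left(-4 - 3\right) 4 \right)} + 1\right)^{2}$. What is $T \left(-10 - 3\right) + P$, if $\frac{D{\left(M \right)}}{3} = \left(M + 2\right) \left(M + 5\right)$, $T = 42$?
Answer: $3221479$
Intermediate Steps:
$D{\left(M \right)} = 3 \left(2 + M\right) \left(5 + M\right)$ ($D{\left(M \right)} = 3 \left(M + 2\right) \left(M + 5\right) = 3 \left(2 + M\right) \left(5 + M\right)$)
$P = 3222025$ ($P = \left(\left(30 + 3 \left(\left(-4 - 3\right) 4\right)^{2} + 21 \left(-4 - 3\right) 4\right) + 1\right)^{2} = \left(\left(30 + 3 \left(\left(-7\right) 4\right)^{2} + 21 \left(\left(-7\right) 4\right)\right) + 1\right)^{2} = \left(\left(30 + 3 \left(-28\right)^{2} + 21 \left(-28\right)\right) + 1\right)^{2} = \left(\left(30 + 3 \cdot 784 - 588\right) + 1\right)^{2} = \left(\left(30 + 2352 - 588\right) + 1\right)^{2} = \left(1794 + 1\right)^{2} = 1795^{2} = 3222025$)
$T \left(-10 - 3\right) + P = 42 \left(-10 - 3\right) + 3222025 = 42 \left(-13\right) + 3222025 = -546 + 3222025 = 3221479$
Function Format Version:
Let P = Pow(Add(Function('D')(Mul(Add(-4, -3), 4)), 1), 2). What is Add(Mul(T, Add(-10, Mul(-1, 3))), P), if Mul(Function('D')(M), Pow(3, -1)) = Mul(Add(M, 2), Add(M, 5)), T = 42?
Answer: 3221479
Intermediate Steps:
Function('D')(M) = Mul(3, Add(2, M), Add(5, M)) (Function('D')(M) = Mul(3, Mul(Add(M, 2), Add(M, 5))) = Mul(3, Mul(Add(2, M), Add(5, M))) = Mul(3, Add(2, M), Add(5, M)))
P = 3222025 (P = Pow(Add(Add(30, Mul(3, Pow(Mul(Add(-4, -3), 4), 2)), Mul(21, Mul(Add(-4, -3), 4))), 1), 2) = Pow(Add(Add(30, Mul(3, Pow(Mul(-7, 4), 2)), Mul(21, Mul(-7, 4))), 1), 2) = Pow(Add(Add(30, Mul(3, Pow(-28, 2)), Mul(21, -28)), 1), 2) = Pow(Add(Add(30, Mul(3, 784), -588), 1), 2) = Pow(Add(Add(30, 2352, -588), 1), 2) = Pow(Add(1794, 1), 2) = Pow(1795, 2) = 3222025)
Add(Mul(T, Add(-10, Mul(-1, 3))), P) = Add(Mul(42, Add(-10, Mul(-1, 3))), 3222025) = Add(Mul(42, Add(-10, -3)), 3222025) = Add(Mul(42, -13), 3222025) = Add(-546, 3222025) = 3221479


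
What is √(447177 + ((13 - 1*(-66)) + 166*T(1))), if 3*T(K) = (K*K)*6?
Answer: 6*√12433 ≈ 669.02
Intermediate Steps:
T(K) = 2*K² (T(K) = ((K*K)*6)/3 = (K²*6)/3 = (6*K²)/3 = 2*K²)
√(447177 + ((13 - 1*(-66)) + 166*T(1))) = √(447177 + ((13 - 1*(-66)) + 166*(2*1²))) = √(447177 + ((13 + 66) + 166*(2*1))) = √(447177 + (79 + 166*2)) = √(447177 + (79 + 332)) = √(447177 + 411) = √447588 = 6*√12433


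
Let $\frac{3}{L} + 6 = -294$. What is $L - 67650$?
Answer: $- \frac{6765001}{100} \approx -67650.0$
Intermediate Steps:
$L = - \frac{1}{100}$ ($L = \frac{3}{-6 - 294} = \frac{3}{-300} = 3 \left(- \frac{1}{300}\right) = - \frac{1}{100} \approx -0.01$)
$L - 67650 = - \frac{1}{100} - 67650 = - \frac{6765001}{100}$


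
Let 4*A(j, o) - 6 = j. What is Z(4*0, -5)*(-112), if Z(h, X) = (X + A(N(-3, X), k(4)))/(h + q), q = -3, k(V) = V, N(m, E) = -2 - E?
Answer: -308/3 ≈ -102.67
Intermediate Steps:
A(j, o) = 3/2 + j/4
Z(h, X) = (1 + 3*X/4)/(-3 + h) (Z(h, X) = (X + (3/2 + (-2 - X)/4))/(h - 3) = (X + (3/2 + (-1/2 - X/4)))/(-3 + h) = (X + (1 - X/4))/(-3 + h) = (1 + 3*X/4)/(-3 + h))
Z(4*0, -5)*(-112) = ((4 + 3*(-5))/(4*(-3 + 4*0)))*(-112) = ((4 - 15)/(4*(-3 + 0)))*(-112) = ((1/4)*(-11)/(-3))*(-112) = ((1/4)*(-1/3)*(-11))*(-112) = (11/12)*(-112) = -308/3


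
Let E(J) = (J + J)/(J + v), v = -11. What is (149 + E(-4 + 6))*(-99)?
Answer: -14707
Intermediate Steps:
E(J) = 2*J/(-11 + J) (E(J) = (J + J)/(J - 11) = (2*J)/(-11 + J) = 2*J/(-11 + J))
(149 + E(-4 + 6))*(-99) = (149 + 2*(-4 + 6)/(-11 + (-4 + 6)))*(-99) = (149 + 2*2/(-11 + 2))*(-99) = (149 + 2*2/(-9))*(-99) = (149 + 2*2*(-⅑))*(-99) = (149 - 4/9)*(-99) = (1337/9)*(-99) = -14707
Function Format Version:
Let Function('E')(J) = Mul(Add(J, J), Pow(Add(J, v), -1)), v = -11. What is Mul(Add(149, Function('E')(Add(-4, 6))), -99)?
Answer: -14707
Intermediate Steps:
Function('E')(J) = Mul(2, J, Pow(Add(-11, J), -1)) (Function('E')(J) = Mul(Add(J, J), Pow(Add(J, -11), -1)) = Mul(Mul(2, J), Pow(Add(-11, J), -1)) = Mul(2, J, Pow(Add(-11, J), -1)))
Mul(Add(149, Function('E')(Add(-4, 6))), -99) = Mul(Add(149, Mul(2, Add(-4, 6), Pow(Add(-11, Add(-4, 6)), -1))), -99) = Mul(Add(149, Mul(2, 2, Pow(Add(-11, 2), -1))), -99) = Mul(Add(149, Mul(2, 2, Pow(-9, -1))), -99) = Mul(Add(149, Mul(2, 2, Rational(-1, 9))), -99) = Mul(Add(149, Rational(-4, 9)), -99) = Mul(Rational(1337, 9), -99) = -14707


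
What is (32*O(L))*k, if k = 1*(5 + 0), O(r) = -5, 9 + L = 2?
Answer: -800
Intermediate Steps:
L = -7 (L = -9 + 2 = -7)
k = 5 (k = 1*5 = 5)
(32*O(L))*k = (32*(-5))*5 = -160*5 = -800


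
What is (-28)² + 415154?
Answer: 415938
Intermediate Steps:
(-28)² + 415154 = 784 + 415154 = 415938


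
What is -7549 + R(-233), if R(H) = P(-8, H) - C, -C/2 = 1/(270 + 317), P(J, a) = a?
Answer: -4568032/587 ≈ -7782.0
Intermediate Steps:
C = -2/587 (C = -2/(270 + 317) = -2/587 ≈ -0.0034072)
R(H) = 2/587 + H (R(H) = H - 1*(-2/587) = H + 2/587 = 2/587 + H)
-7549 + R(-233) = -7549 + (2/587 - 233) = -7549 - 136769/587 = -4568032/587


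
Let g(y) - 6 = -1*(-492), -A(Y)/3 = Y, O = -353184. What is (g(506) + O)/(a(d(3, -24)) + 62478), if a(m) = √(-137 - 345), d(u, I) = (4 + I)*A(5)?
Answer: -11017557954/1951750483 + 176343*I*√482/1951750483 ≈ -5.645 + 0.0019836*I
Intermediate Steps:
A(Y) = -3*Y
d(u, I) = -60 - 15*I (d(u, I) = (4 + I)*(-3*5) = (4 + I)*(-15) = -60 - 15*I)
g(y) = 498 (g(y) = 6 - 1*(-492) = 6 + 492 = 498)
a(m) = I*√482 (a(m) = √(-482) = I*√482)
(g(506) + O)/(a(d(3, -24)) + 62478) = (498 - 353184)/(I*√482 + 62478) = -352686/(62478 + I*√482)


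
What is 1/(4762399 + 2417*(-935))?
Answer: 1/2502504 ≈ 3.9960e-7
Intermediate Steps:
1/(4762399 + 2417*(-935)) = 1/(4762399 - 2259895) = 1/2502504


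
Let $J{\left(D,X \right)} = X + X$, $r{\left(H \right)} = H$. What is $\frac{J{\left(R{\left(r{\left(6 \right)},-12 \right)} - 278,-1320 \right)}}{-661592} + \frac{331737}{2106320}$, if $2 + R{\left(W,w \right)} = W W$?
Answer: $\frac{28129403763}{174190557680} \approx 0.16149$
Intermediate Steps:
$R{\left(W,w \right)} = -2 + W^{2}$ ($R{\left(W,w \right)} = -2 + W W = -2 + W^{2}$)
$J{\left(D,X \right)} = 2 X$
$\frac{J{\left(R{\left(r{\left(6 \right)},-12 \right)} - 278,-1320 \right)}}{-661592} + \frac{331737}{2106320} = \frac{2 \left(-1320\right)}{-661592} + \frac{331737}{2106320} = \left(-2640\right) \left(- \frac{1}{661592}\right) + 331737 \cdot \frac{1}{2106320} = \frac{330}{82699} + \frac{331737}{2106320} = \frac{28129403763}{174190557680}$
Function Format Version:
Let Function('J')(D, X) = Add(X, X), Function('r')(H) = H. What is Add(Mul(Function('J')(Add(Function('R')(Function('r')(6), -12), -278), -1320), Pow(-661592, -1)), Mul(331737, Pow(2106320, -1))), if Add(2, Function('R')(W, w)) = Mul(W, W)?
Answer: Rational(28129403763, 174190557680) ≈ 0.16149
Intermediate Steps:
Function('R')(W, w) = Add(-2, Pow(W, 2)) (Function('R')(W, w) = Add(-2, Mul(W, W)) = Add(-2, Pow(W, 2)))
Function('J')(D, X) = Mul(2, X)
Add(Mul(Function('J')(Add(Function('R')(Function('r')(6), -12), -278), -1320), Pow(-661592, -1)), Mul(331737, Pow(2106320, -1))) = Add(Mul(Mul(2, -1320), Pow(-661592, -1)), Mul(331737, Pow(2106320, -1))) = Add(Mul(-2640, Rational(-1, 661592)), Mul(331737, Rational(1, 2106320))) = Add(Rational(330, 82699), Rational(331737, 2106320)) = Rational(28129403763, 174190557680)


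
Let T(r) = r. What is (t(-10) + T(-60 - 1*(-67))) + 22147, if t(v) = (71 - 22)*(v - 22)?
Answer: 20586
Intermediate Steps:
t(v) = -1078 + 49*v (t(v) = 49*(-22 + v) = -1078 + 49*v)
(t(-10) + T(-60 - 1*(-67))) + 22147 = ((-1078 + 49*(-10)) + (-60 - 1*(-67))) + 22147 = ((-1078 - 490) + (-60 + 67)) + 22147 = (-1568 + 7) + 22147 = -1561 + 22147 = 20586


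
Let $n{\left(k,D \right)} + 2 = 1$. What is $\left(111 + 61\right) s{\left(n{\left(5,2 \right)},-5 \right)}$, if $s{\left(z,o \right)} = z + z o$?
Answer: $688$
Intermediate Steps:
$n{\left(k,D \right)} = -1$ ($n{\left(k,D \right)} = -2 + 1 = -1$)
$s{\left(z,o \right)} = z + o z$
$\left(111 + 61\right) s{\left(n{\left(5,2 \right)},-5 \right)} = \left(111 + 61\right) \left(- (1 - 5)\right) = 172 \left(\left(-1\right) \left(-4\right)\right) = 172 \cdot 4 = 688$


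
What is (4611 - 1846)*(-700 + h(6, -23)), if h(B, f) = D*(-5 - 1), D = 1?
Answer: -1952090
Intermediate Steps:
h(B, f) = -6 (h(B, f) = 1*(-5 - 1) = 1*(-6) = -6)
(4611 - 1846)*(-700 + h(6, -23)) = (4611 - 1846)*(-700 - 6) = 2765*(-706) = -1952090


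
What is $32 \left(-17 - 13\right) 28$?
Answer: $-26880$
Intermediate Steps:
$32 \left(-17 - 13\right) 28 = 32 \left(-30\right) 28 = \left(-960\right) 28 = -26880$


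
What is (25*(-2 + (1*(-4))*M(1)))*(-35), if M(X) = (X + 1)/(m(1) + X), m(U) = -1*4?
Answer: -1750/3 ≈ -583.33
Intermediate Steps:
m(U) = -4
M(X) = (1 + X)/(-4 + X) (M(X) = (X + 1)/(-4 + X) = (1 + X)/(-4 + X))
(25*(-2 + (1*(-4))*M(1)))*(-35) = (25*(-2 + (1*(-4))*((1 + 1)/(-4 + 1))))*(-35) = (25*(-2 - 4*2/(-3)))*(-35) = (25*(-2 - (-4)*2/3))*(-35) = (25*(-2 - 4*(-⅔)))*(-35) = (25*(-2 + 8/3))*(-35) = (25*(⅔))*(-35) = (50/3)*(-35) = -1750/3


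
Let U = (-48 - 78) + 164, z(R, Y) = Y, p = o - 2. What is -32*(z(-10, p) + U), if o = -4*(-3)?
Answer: -1536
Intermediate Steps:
o = 12
p = 10 (p = 12 - 2 = 10)
U = 38 (U = -126 + 164 = 38)
-32*(z(-10, p) + U) = -32*(10 + 38) = -32*48 = -1536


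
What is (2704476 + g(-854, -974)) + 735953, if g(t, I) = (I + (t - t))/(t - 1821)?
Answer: 9203148549/2675 ≈ 3.4404e+6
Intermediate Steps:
g(t, I) = I/(-1821 + t) (g(t, I) = (I + 0)/(-1821 + t) = I/(-1821 + t))
(2704476 + g(-854, -974)) + 735953 = (2704476 - 974/(-1821 - 854)) + 735953 = (2704476 - 974/(-2675)) + 735953 = (2704476 - 974*(-1/2675)) + 735953 = (2704476 + 974/2675) + 735953 = 7234474274/2675 + 735953 = 9203148549/2675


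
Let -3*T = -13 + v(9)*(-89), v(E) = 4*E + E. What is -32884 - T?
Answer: -102670/3 ≈ -34223.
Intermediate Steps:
v(E) = 5*E
T = 4018/3 (T = -(-13 + (5*9)*(-89))/3 = -(-13 + 45*(-89))/3 = -(-13 - 4005)/3 = -⅓*(-4018) = 4018/3 ≈ 1339.3)
-32884 - T = -32884 - 1*4018/3 = -32884 - 4018/3 = -102670/3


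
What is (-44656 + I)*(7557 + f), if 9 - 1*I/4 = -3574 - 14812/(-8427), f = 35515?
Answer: -11009185798912/8427 ≈ -1.3064e+9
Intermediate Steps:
I = 120716516/8427 (I = 36 - 4*(-3574 - 14812/(-8427)) = 36 - 4*(-3574 - 14812*(-1)/8427) = 36 - 4*(-3574 - 1*(-14812/8427)) = 36 - 4*(-3574 + 14812/8427) = 36 - 4*(-30103286/8427) = 36 + 120413144/8427 = 120716516/8427 ≈ 14325.)
(-44656 + I)*(7557 + f) = (-44656 + 120716516/8427)*(7557 + 35515) = -255599596/8427*43072 = -11009185798912/8427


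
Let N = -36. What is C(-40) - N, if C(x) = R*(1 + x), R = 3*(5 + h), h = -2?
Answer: -315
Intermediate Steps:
R = 9 (R = 3*(5 - 2) = 3*3 = 9)
C(x) = 9 + 9*x (C(x) = 9*(1 + x) = 9 + 9*x)
C(-40) - N = (9 + 9*(-40)) - 1*(-36) = (9 - 360) + 36 = -351 + 36 = -315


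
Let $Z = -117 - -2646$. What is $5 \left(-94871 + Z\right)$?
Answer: $-461710$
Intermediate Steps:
$Z = 2529$ ($Z = -117 + 2646 = 2529$)
$5 \left(-94871 + Z\right) = 5 \left(-94871 + 2529\right) = 5 \left(-92342\right) = -461710$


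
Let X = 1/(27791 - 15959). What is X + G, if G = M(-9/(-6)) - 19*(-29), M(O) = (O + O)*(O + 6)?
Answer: 6785653/11832 ≈ 573.50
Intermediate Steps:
X = 1/11832 ≈ 8.4517e-5
M(O) = 2*O*(6 + O) (M(O) = (2*O)*(6 + O) = 2*O*(6 + O))
G = 1147/2 (G = 2*(-9/(-6))*(6 - 9/(-6)) - 19*(-29) = 2*(-9*(-⅙))*(6 - 9*(-⅙)) + 551 = 2*(3/2)*(6 + 3/2) + 551 = 2*(3/2)*(15/2) + 551 = 45/2 + 551 = 1147/2 ≈ 573.50)
X + G = 1/11832 + 1147/2 = 6785653/11832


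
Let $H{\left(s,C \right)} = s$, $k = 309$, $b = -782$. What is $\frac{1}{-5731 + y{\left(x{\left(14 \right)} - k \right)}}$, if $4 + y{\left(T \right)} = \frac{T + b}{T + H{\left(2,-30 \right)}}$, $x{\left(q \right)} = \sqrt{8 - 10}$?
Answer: $- \frac{270097273}{1548048018214} - \frac{196 i \sqrt{2}}{774024009107} \approx -0.00017448 - 3.5811 \cdot 10^{-10} i$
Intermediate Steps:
$x{\left(q \right)} = i \sqrt{2}$ ($x{\left(q \right)} = \sqrt{-2} = i \sqrt{2}$)
$y{\left(T \right)} = -4 + \frac{-782 + T}{2 + T}$ ($y{\left(T \right)} = -4 + \frac{T - 782}{T + 2} = -4 + \frac{-782 + T}{2 + T}$)
$\frac{1}{-5731 + y{\left(x{\left(14 \right)} - k \right)}} = \frac{1}{-5731 + \frac{-790 - 3 \left(i \sqrt{2} - 309\right)}{2 + \left(i \sqrt{2} - 309\right)}} = \frac{1}{-5731 + \frac{-790 - 3 \left(i \sqrt{2} - 309\right)}{2 - \left(309 - i \sqrt{2}\right)}} = \frac{1}{-5731 + \frac{-790 - 3 \left(-309 + i \sqrt{2}\right)}{2 - \left(309 - i \sqrt{2}\right)}} = \frac{1}{-5731 + \frac{-790 + \left(927 - 3 i \sqrt{2}\right)}{-307 + i \sqrt{2}}} = \frac{1}{-5731 + \frac{137 - 3 i \sqrt{2}}{-307 + i \sqrt{2}}}$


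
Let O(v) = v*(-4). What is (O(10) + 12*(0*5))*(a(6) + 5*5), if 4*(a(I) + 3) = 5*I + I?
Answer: -1240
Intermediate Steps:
a(I) = -3 + 3*I/2 (a(I) = -3 + (5*I + I)/4 = -3 + (6*I)/4 = -3 + 3*I/2)
O(v) = -4*v
(O(10) + 12*(0*5))*(a(6) + 5*5) = (-4*10 + 12*(0*5))*((-3 + (3/2)*6) + 5*5) = (-40 + 12*0)*((-3 + 9) + 25) = (-40 + 0)*(6 + 25) = -40*31 = -1240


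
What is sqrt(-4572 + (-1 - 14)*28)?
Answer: 8*I*sqrt(78) ≈ 70.654*I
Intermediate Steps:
sqrt(-4572 + (-1 - 14)*28) = sqrt(-4572 - 15*28) = sqrt(-4572 - 420) = sqrt(-4992) = 8*I*sqrt(78)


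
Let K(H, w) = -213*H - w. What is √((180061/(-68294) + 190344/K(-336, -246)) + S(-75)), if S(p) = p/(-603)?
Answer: √3734271735638462641542/164299588086 ≈ 0.37193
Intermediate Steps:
K(H, w) = -w - 213*H
S(p) = -p/603 (S(p) = p*(-1/603) = -p/603)
√((180061/(-68294) + 190344/K(-336, -246)) + S(-75)) = √((180061/(-68294) + 190344/(-1*(-246) - 213*(-336))) - 1/603*(-75)) = √((180061*(-1/68294) + 190344/(246 + 71568)) + 25/201) = √((-180061/68294 + 190344/71814) + 25/201) = √((-180061/68294 + 190344*(1/71814)) + 25/201) = √((-180061/68294 + 31724/11969) + 25/201) = √(11408747/817410886 + 25/201) = √(22728430297/164299588086) = √3734271735638462641542/164299588086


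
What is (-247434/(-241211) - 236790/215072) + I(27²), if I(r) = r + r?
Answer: 37816916654247/25938866096 ≈ 1457.9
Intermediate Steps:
I(r) = 2*r
(-247434/(-241211) - 236790/215072) + I(27²) = (-247434/(-241211) - 236790/215072) + 2*27² = (-247434*(-1/241211) - 236790*1/215072) + 2*729 = (247434/241211 - 118395/107536) + 1458 = -1950113721/25938866096 + 1458 = 37816916654247/25938866096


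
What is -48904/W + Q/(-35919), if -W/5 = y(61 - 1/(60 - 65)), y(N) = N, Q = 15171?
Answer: 7486925/46971 ≈ 159.39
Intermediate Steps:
W = -306 (W = -5*(61 - 1/(60 - 65)) = -5*(61 - 1/(-5)) = -5*(61 - 1*(-⅕)) = -5*(61 + ⅕) = -5*306/5 = -306)
-48904/W + Q/(-35919) = -48904/(-306) + 15171/(-35919) = -48904*(-1/306) + 15171*(-1/35919) = 24452/153 - 389/921 = 7486925/46971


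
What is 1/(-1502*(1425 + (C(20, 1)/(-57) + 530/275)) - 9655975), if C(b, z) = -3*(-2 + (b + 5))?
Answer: -1045/12332084683 ≈ -8.4738e-8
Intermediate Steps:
C(b, z) = -9 - 3*b (C(b, z) = -3*(-2 + (5 + b)) = -3*(3 + b) = -9 - 3*b)
1/(-1502*(1425 + (C(20, 1)/(-57) + 530/275)) - 9655975) = 1/(-1502*(1425 + ((-9 - 3*20)/(-57) + 530/275)) - 9655975) = 1/(-1502*(1425 + ((-9 - 60)*(-1/57) + 530*(1/275))) - 9655975) = 1/(-1502*(1425 + (-69*(-1/57) + 106/55)) - 9655975) = 1/(-1502*(1425 + (23/19 + 106/55)) - 9655975) = 1/(-1502*(1425 + 3279/1045) - 9655975) = 1/(-1502*1492404/1045 - 9655975) = 1/(-2241590808/1045 - 9655975) = 1/(-12332084683/1045) = -1045/12332084683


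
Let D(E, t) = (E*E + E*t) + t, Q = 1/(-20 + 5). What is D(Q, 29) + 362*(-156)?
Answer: -12700109/225 ≈ -56445.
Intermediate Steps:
Q = -1/15 (Q = 1/(-15) = -1/15 ≈ -0.066667)
D(E, t) = t + E² + E*t (D(E, t) = (E² + E*t) + t = t + E² + E*t)
D(Q, 29) + 362*(-156) = (29 + (-1/15)² - 1/15*29) + 362*(-156) = (29 + 1/225 - 29/15) - 56472 = 6091/225 - 56472 = -12700109/225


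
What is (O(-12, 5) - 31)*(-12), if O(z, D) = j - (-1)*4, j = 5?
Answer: 264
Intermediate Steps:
O(z, D) = 9 (O(z, D) = 5 - (-1)*4 = 5 - 1*(-4) = 5 + 4 = 9)
(O(-12, 5) - 31)*(-12) = (9 - 31)*(-12) = -22*(-12) = 264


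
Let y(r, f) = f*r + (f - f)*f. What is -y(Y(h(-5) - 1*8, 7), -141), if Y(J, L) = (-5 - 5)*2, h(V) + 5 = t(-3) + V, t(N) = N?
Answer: -2820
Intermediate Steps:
h(V) = -8 + V (h(V) = -5 + (-3 + V) = -8 + V)
Y(J, L) = -20 (Y(J, L) = -10*2 = -20)
y(r, f) = f*r (y(r, f) = f*r + 0*f = f*r + 0 = f*r)
-y(Y(h(-5) - 1*8, 7), -141) = -(-141)*(-20) = -1*2820 = -2820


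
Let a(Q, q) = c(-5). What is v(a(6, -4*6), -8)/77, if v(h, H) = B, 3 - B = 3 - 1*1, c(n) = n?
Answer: 1/77 ≈ 0.012987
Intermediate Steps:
a(Q, q) = -5
B = 1 (B = 3 - (3 - 1*1) = 3 - (3 - 1) = 3 - 1*2 = 3 - 2 = 1)
v(h, H) = 1
v(a(6, -4*6), -8)/77 = 1/77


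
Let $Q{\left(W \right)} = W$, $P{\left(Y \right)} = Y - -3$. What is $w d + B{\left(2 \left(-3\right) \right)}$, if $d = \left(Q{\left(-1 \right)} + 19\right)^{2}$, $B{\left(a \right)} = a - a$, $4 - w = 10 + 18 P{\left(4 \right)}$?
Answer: $-42768$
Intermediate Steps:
$P{\left(Y \right)} = 3 + Y$ ($P{\left(Y \right)} = Y + 3 = 3 + Y$)
$w = -132$ ($w = 4 - \left(10 + 18 \left(3 + 4\right)\right) = 4 - \left(10 + 18 \cdot 7\right) = 4 - \left(10 + 126\right) = 4 - 136 = -132$)
$B{\left(a \right)} = 0$
$d = 324$ ($d = \left(-1 + 19\right)^{2} = 18^{2} = 324$)
$w d + B{\left(2 \left(-3\right) \right)} = \left(-132\right) 324 + 0 = -42768 + 0 = -42768$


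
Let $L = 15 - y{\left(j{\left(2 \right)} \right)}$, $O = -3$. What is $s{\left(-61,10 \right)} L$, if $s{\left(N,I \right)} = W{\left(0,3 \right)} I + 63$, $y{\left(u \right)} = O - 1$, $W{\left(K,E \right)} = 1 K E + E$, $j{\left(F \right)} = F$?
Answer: $1767$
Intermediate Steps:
$W{\left(K,E \right)} = E + E K$ ($W{\left(K,E \right)} = K E + E = E K + E = E + E K$)
$y{\left(u \right)} = -4$ ($y{\left(u \right)} = -3 - 1 = -4$)
$s{\left(N,I \right)} = 63 + 3 I$ ($s{\left(N,I \right)} = 3 \left(1 + 0\right) I + 63 = 3 \cdot 1 I + 63 = 3 I + 63 = 63 + 3 I$)
$L = 19$ ($L = 15 - -4 = 15 + 4 = 19$)
$s{\left(-61,10 \right)} L = \left(63 + 3 \cdot 10\right) 19 = \left(63 + 30\right) 19 = 93 \cdot 19 = 1767$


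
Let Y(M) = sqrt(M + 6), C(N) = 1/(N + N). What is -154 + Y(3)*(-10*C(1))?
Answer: -169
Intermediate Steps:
C(N) = 1/(2*N)
Y(M) = sqrt(6 + M)
-154 + Y(3)*(-10*C(1)) = -154 + sqrt(6 + 3)*(-5/1) = -154 + sqrt(9)*(-5) = -154 + 3*(-10*1/2) = -154 + 3*(-5) = -154 - 15 = -169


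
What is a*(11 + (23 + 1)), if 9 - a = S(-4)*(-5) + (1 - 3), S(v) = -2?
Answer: 35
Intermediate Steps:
a = 1 (a = 9 - (-2*(-5) + (1 - 3)) = 9 - (10 - 2) = 9 - 1*8 = 9 - 8 = 1)
a*(11 + (23 + 1)) = 1*(11 + (23 + 1)) = 1*(11 + 24) = 1*35 = 35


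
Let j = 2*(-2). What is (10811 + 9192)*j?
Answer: -80012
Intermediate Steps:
j = -4
(10811 + 9192)*j = (10811 + 9192)*(-4) = 20003*(-4) = -80012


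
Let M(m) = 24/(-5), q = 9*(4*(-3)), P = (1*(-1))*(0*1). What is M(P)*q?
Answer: 2592/5 ≈ 518.40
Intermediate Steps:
P = 0 (P = -1*0 = 0)
q = -108 (q = 9*(-12) = -108)
M(m) = -24/5 (M(m) = 24*(-⅕) = -24/5)
M(P)*q = -24/5*(-108) = 2592/5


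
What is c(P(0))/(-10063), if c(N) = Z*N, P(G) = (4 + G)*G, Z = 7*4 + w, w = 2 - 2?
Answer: 0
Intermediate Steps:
w = 0
Z = 28 (Z = 7*4 + 0 = 28 + 0 = 28)
P(G) = G*(4 + G)
c(N) = 28*N
c(P(0))/(-10063) = (28*(0*(4 + 0)))/(-10063) = (28*(0*4))*(-1/10063) = (28*0)*(-1/10063) = 0*(-1/10063) = 0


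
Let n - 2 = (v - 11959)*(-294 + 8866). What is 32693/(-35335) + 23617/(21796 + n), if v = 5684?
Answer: -1758655449581/1899874683170 ≈ -0.92567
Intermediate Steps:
n = -53789298 (n = 2 + (5684 - 11959)*(-294 + 8866) = 2 - 6275*8572 = 2 - 53789300 = -53789298)
32693/(-35335) + 23617/(21796 + n) = 32693/(-35335) + 23617/(21796 - 53789298) = 32693*(-1/35335) + 23617/(-53767502) = -32693/35335 + 23617*(-1/53767502) = -32693/35335 - 23617/53767502 = -1758655449581/1899874683170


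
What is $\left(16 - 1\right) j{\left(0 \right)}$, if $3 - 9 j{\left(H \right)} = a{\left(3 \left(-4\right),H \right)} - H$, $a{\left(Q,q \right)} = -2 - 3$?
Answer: $\frac{40}{3} \approx 13.333$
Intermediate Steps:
$a{\left(Q,q \right)} = -5$ ($a{\left(Q,q \right)} = -2 - 3 = -5$)
$j{\left(H \right)} = \frac{8}{9} + \frac{H}{9}$ ($j{\left(H \right)} = \frac{1}{3} - \frac{-5 - H}{9} = \frac{1}{3} + \left(\frac{5}{9} + \frac{H}{9}\right) = \frac{8}{9} + \frac{H}{9}$)
$\left(16 - 1\right) j{\left(0 \right)} = \left(16 - 1\right) \left(\frac{8}{9} + \frac{1}{9} \cdot 0\right) = 15 \left(\frac{8}{9} + 0\right) = 15 \cdot \frac{8}{9} = \frac{40}{3}$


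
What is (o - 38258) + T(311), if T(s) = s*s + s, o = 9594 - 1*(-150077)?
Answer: 218445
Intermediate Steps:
o = 159671 (o = 9594 + 150077 = 159671)
T(s) = s + s**2 (T(s) = s**2 + s = s + s**2)
(o - 38258) + T(311) = (159671 - 38258) + 311*(1 + 311) = 121413 + 311*312 = 121413 + 97032 = 218445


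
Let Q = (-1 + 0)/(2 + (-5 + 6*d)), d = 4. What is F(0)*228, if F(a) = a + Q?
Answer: -76/7 ≈ -10.857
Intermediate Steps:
Q = -1/21 (Q = (-1 + 0)/(2 + (-5 + 6*4)) = -1/(2 + (-5 + 24)) = -1/(2 + 19) = -1/21 ≈ -0.047619)
F(a) = -1/21 + a (F(a) = a - 1/21 = -1/21 + a)
F(0)*228 = (-1/21 + 0)*228 = -1/21*228 = -76/7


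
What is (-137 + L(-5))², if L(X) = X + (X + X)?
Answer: 23104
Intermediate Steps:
L(X) = 3*X (L(X) = X + 2*X = 3*X)
(-137 + L(-5))² = (-137 + 3*(-5))² = (-137 - 15)² = (-152)² = 23104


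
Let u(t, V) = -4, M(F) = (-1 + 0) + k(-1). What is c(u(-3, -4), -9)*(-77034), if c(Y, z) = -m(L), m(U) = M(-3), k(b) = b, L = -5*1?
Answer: -154068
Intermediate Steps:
L = -5
M(F) = -2 (M(F) = (-1 + 0) - 1 = -1 - 1 = -2)
m(U) = -2
c(Y, z) = 2 (c(Y, z) = -1*(-2) = 2)
c(u(-3, -4), -9)*(-77034) = 2*(-77034) = -154068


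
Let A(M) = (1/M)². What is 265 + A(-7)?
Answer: 12986/49 ≈ 265.02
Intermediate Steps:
A(M) = M⁻²
265 + A(-7) = 265 + (-7)⁻² = 265 + 1/49 = 12986/49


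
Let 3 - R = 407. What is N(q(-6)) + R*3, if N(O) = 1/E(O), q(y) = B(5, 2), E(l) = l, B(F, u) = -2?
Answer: -2425/2 ≈ -1212.5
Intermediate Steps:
q(y) = -2
N(O) = 1/O
R = -404 (R = 3 - 1*407 = 3 - 407 = -404)
N(q(-6)) + R*3 = 1/(-2) - 404*3 = -1/2 - 1212 = -2425/2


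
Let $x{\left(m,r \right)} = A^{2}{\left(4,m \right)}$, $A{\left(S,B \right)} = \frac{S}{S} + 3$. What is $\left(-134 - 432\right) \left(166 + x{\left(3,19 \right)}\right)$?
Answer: $-103012$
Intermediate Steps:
$A{\left(S,B \right)} = 4$ ($A{\left(S,B \right)} = 1 + 3 = 4$)
$x{\left(m,r \right)} = 16$ ($x{\left(m,r \right)} = 4^{2} = 16$)
$\left(-134 - 432\right) \left(166 + x{\left(3,19 \right)}\right) = \left(-134 - 432\right) \left(166 + 16\right) = \left(-566\right) 182 = -103012$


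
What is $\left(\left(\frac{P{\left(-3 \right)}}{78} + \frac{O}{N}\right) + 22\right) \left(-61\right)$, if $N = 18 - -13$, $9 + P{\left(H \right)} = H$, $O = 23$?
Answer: $- \frac{555283}{403} \approx -1377.9$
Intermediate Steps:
$P{\left(H \right)} = -9 + H$
$N = 31$ ($N = 18 + 13 = 31$)
$\left(\left(\frac{P{\left(-3 \right)}}{78} + \frac{O}{N}\right) + 22\right) \left(-61\right) = \left(\left(\frac{-9 - 3}{78} + \frac{23}{31}\right) + 22\right) \left(-61\right) = \left(\left(\left(-12\right) \frac{1}{78} + 23 \cdot \frac{1}{31}\right) + 22\right) \left(-61\right) = \left(\left(- \frac{2}{13} + \frac{23}{31}\right) + 22\right) \left(-61\right) = \left(\frac{237}{403} + 22\right) \left(-61\right) = \frac{9103}{403} \left(-61\right) = - \frac{555283}{403}$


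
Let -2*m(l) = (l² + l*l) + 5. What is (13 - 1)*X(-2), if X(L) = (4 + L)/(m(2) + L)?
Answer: -48/17 ≈ -2.8235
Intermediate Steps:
m(l) = -5/2 - l² (m(l) = -((l² + l*l) + 5)/2 = -((l² + l²) + 5)/2 = -(2*l² + 5)/2 = -(5 + 2*l²)/2 = -5/2 - l²)
X(L) = (4 + L)/(-13/2 + L) (X(L) = (4 + L)/((-5/2 - 1*2²) + L) = (4 + L)/((-5/2 - 1*4) + L) = (4 + L)/((-5/2 - 4) + L) = (4 + L)/(-13/2 + L))
(13 - 1)*X(-2) = (13 - 1)*(2*(4 - 2)/(-13 + 2*(-2))) = 12*(2*2/(-13 - 4)) = 12*(2*2/(-17)) = 12*(2*(-1/17)*2) = 12*(-4/17) = -48/17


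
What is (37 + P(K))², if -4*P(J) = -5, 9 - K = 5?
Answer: 23409/16 ≈ 1463.1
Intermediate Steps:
K = 4 (K = 9 - 1*5 = 9 - 5 = 4)
P(J) = 5/4 (P(J) = -¼*(-5) = 5/4)
(37 + P(K))² = (37 + 5/4)² = (153/4)² = 23409/16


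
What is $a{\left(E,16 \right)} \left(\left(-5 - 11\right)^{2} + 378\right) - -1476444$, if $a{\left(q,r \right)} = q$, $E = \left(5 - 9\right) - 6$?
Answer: $1470104$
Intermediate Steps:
$E = -10$ ($E = -4 - 6 = -10$)
$a{\left(E,16 \right)} \left(\left(-5 - 11\right)^{2} + 378\right) - -1476444 = - 10 \left(\left(-5 - 11\right)^{2} + 378\right) - -1476444 = - 10 \left(\left(-16\right)^{2} + 378\right) + 1476444 = - 10 \left(256 + 378\right) + 1476444 = \left(-10\right) 634 + 1476444 = -6340 + 1476444 = 1470104$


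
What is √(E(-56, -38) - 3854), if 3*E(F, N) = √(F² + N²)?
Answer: √(-34686 + 6*√1145)/3 ≈ 61.899*I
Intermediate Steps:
E(F, N) = √(F² + N²)/3
√(E(-56, -38) - 3854) = √(√((-56)² + (-38)²)/3 - 3854) = √(√(3136 + 1444)/3 - 3854) = √(√4580/3 - 3854) = √((2*√1145)/3 - 3854) = √(2*√1145/3 - 3854) = √(-3854 + 2*√1145/3)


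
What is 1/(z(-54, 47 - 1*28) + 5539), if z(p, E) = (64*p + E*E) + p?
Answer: 1/2390 ≈ 0.00041841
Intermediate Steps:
z(p, E) = E**2 + 65*p (z(p, E) = (64*p + E**2) + p = (E**2 + 64*p) + p = E**2 + 65*p)
1/(z(-54, 47 - 1*28) + 5539) = 1/(((47 - 1*28)**2 + 65*(-54)) + 5539) = 1/(((47 - 28)**2 - 3510) + 5539) = 1/((19**2 - 3510) + 5539) = 1/((361 - 3510) + 5539) = 1/(-3149 + 5539) = 1/2390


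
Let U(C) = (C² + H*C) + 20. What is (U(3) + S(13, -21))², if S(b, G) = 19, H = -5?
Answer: 1089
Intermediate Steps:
U(C) = 20 + C² - 5*C (U(C) = (C² - 5*C) + 20 = 20 + C² - 5*C)
(U(3) + S(13, -21))² = ((20 + 3² - 5*3) + 19)² = ((20 + 9 - 15) + 19)² = (14 + 19)² = 33² = 1089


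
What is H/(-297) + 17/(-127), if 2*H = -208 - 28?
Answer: 9937/37719 ≈ 0.26345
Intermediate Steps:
H = -118 (H = (-208 - 28)/2 = (½)*(-236) = -118)
H/(-297) + 17/(-127) = -118/(-297) + 17/(-127) = -118*(-1/297) + 17*(-1/127) = 118/297 - 17/127 = 9937/37719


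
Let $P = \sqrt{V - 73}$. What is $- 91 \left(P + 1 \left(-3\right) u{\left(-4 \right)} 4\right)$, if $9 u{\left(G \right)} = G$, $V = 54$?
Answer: $- \frac{1456}{3} - 91 i \sqrt{19} \approx -485.33 - 396.66 i$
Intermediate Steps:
$u{\left(G \right)} = \frac{G}{9}$
$P = i \sqrt{19}$ ($P = \sqrt{54 - 73} = \sqrt{-19} = i \sqrt{19} \approx 4.3589 i$)
$- 91 \left(P + 1 \left(-3\right) u{\left(-4 \right)} 4\right) = - 91 \left(i \sqrt{19} + 1 \left(-3\right) \frac{1}{9} \left(-4\right) 4\right) = - 91 \left(i \sqrt{19} + \left(-3\right) \left(- \frac{4}{9}\right) 4\right) = - 91 \left(i \sqrt{19} + \frac{4}{3} \cdot 4\right) = - 91 \left(i \sqrt{19} + \frac{16}{3}\right) = - 91 \left(\frac{16}{3} + i \sqrt{19}\right) = - \frac{1456}{3} - 91 i \sqrt{19}$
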